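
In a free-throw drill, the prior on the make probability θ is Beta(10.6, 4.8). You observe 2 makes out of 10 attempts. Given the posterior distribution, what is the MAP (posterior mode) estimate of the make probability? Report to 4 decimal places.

The Beta prior is conjugate to a Binomial/Bernoulli likelihood; the update adds successes to α and failures to β.
Posterior: Beta(α+k, β+n−k) = Beta(10.6+2, 4.8+8) = Beta(12.6, 12.8).
Mode of Beta(a,b) for a,b>1 is (a−1)/(a+b−2) = 11.6/23.4 = 0.4957.

0.4957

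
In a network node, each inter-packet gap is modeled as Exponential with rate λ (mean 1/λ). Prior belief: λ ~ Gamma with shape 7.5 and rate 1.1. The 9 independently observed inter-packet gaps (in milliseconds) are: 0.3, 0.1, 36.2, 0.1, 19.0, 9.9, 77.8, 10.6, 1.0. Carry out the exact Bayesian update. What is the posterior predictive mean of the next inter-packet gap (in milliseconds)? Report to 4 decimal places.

10.0710

With a Gamma(shape α, rate β) prior on the exponential rate λ, the posterior after n observations with total T = Σxᵢ is Gamma(α+n, β+T).
Sum of observations T = 155.0 milliseconds; n = 9.
Posterior: Gamma(7.5+9, 1.1+155.0) = Gamma(16.5, 156.1).
The predictive distribution for the next observation is Lomax; its mean is β/(α−1) = 156.1/15.5 = 10.0710.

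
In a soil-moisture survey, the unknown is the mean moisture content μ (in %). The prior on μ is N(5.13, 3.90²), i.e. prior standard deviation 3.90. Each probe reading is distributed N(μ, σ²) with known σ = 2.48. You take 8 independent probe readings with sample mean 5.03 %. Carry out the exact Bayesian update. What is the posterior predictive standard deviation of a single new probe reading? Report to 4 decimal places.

2.6234

For Normal data with known variance σ², a Normal(μ₀, σ₀²) prior on μ is conjugate. Posterior precision = 1/σ₀² + n/σ²; posterior mean is the precision-weighted average of μ₀ and x̄.
σ₀² = 3.90² = 15.21, σ² = 2.48² = 6.1504; σ² + n·σ₀² = 6.1504 + 8·15.21 = 127.8304.
Posterior precision = 1/σ₀² + n/σ² = 1/15.21 + 8/6.1504 = (σ² + n·σ₀²)/(σ₀²σ²) = 127.8304/(15.21·6.1504); posterior variance σₙ² = σ₀²σ²/(σ² + n·σ₀²) = 15.21·6.1504/127.8304 = 0.731810.
Predictive variance for one new observation = σₙ² + σ² = 15.21·6.1504/127.8304 + 6.1504 = σ²·(σ₀² + 127.8304)/127.8304 = 6.1504·143.0404/127.8304 = 6.882210; SD = √(6.1504·143.0404/127.8304) = 2.6234.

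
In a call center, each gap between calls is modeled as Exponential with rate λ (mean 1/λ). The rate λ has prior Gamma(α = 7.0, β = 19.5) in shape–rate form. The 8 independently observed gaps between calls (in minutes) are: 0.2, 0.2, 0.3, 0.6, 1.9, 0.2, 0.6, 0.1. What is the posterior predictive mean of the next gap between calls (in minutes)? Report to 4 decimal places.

1.6857

With a Gamma(shape α, rate β) prior on the exponential rate λ, the posterior after n observations with total T = Σxᵢ is Gamma(α+n, β+T).
Sum of observations T = 4.1 minutes; n = 8.
Posterior: Gamma(7.0+8, 19.5+4.1) = Gamma(15.0, 23.6).
The predictive distribution for the next observation is Lomax; its mean is β/(α−1) = 23.6/14.0 = 1.6857.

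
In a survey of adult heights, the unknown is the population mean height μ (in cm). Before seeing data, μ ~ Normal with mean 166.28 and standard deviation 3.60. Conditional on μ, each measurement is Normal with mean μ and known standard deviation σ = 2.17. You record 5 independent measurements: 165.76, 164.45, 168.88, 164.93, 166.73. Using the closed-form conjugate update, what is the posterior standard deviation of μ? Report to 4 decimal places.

0.9370

For Normal data with known variance σ², a Normal(μ₀, σ₀²) prior on μ is conjugate. Posterior precision = 1/σ₀² + n/σ²; posterior mean is the precision-weighted average of μ₀ and x̄.
σ₀² = 3.60² = 12.96, σ² = 2.17² = 4.7089; σ² + n·σ₀² = 4.7089 + 5·12.96 = 69.5089.
Posterior precision = 1/σ₀² + n/σ² = 1/12.96 + 5/4.7089 = (σ² + n·σ₀²)/(σ₀²σ²) = 69.5089/(12.96·4.7089); posterior variance σₙ² = σ₀²σ²/(σ² + n·σ₀²) = 12.96·4.7089/69.5089 = 0.877979.
Posterior SD = √σₙ² = √(12.96·4.7089/69.5089) = 0.9370.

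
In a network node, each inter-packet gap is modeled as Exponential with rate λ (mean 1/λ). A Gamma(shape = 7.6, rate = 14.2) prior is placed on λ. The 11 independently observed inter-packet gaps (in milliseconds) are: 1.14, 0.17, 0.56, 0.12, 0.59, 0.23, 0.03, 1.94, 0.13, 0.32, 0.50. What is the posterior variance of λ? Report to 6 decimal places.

0.046827

With a Gamma(shape α, rate β) prior on the exponential rate λ, the posterior after n observations with total T = Σxᵢ is Gamma(α+n, β+T).
Sum of observations T = 5.73 milliseconds; n = 11.
Posterior: Gamma(7.6+11, 14.2+5.73) = Gamma(18.6, 19.93).
Var = α/β² = 0.046827.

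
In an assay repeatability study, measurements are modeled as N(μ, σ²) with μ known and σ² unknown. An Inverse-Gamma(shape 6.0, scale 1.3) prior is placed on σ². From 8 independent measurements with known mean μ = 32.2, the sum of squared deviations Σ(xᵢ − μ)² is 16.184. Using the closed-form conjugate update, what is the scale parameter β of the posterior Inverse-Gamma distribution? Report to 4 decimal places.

With known mean μ and an Inverse-Gamma(α, β) prior on σ², the Normal likelihood is conjugate: posterior is Inv-Gamma(α + n/2, β + Σ(xᵢ−μ)²/2).
Posterior: Inv-Gamma(6.0 + 8/2, 1.3 + 16.184/2) = Inv-Gamma(10.00, 9.3920).
Posterior β = 9.3920.

9.3920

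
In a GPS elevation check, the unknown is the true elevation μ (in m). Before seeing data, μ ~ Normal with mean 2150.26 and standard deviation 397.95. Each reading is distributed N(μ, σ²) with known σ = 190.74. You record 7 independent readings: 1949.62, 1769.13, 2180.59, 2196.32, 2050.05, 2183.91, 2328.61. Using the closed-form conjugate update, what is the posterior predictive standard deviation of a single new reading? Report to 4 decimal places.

203.5043

For Normal data with known variance σ², a Normal(μ₀, σ₀²) prior on μ is conjugate. Posterior precision = 1/σ₀² + n/σ²; posterior mean is the precision-weighted average of μ₀ and x̄.
σ₀² = 397.95² = 158364.2025, σ² = 190.74² = 36381.7476; σ² + n·σ₀² = 36381.7476 + 7·158364.2025 = 1144931.1651.
Posterior precision = 1/σ₀² + n/σ² = 1/158364.2025 + 7/36381.7476 = (σ² + n·σ₀²)/(σ₀²σ²) = 1144931.1651/(158364.2025·36381.7476); posterior variance σₙ² = σ₀²σ²/(σ² + n·σ₀²) = 158364.2025·36381.7476/1144931.1651 = 5032.238286.
Predictive variance for one new observation = σₙ² + σ² = 158364.2025·36381.7476/1144931.1651 + 36381.7476 = σ²·(σ₀² + 1144931.1651)/1144931.1651 = 36381.7476·1303295.3676/1144931.1651 = 41413.985886; SD = √(36381.7476·1303295.3676/1144931.1651) = 203.5043.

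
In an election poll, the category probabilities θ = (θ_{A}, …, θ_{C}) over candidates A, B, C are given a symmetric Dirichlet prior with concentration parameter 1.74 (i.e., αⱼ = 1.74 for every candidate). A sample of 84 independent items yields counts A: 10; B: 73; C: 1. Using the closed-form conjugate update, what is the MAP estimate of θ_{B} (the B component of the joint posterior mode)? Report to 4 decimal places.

0.8553

The Dirichlet prior is conjugate to the Multinomial likelihood: each posterior αⱼ = prior αⱼ + observed count nⱼ.
Posterior concentration: (11.74, 74.74, 2.74), total = 89.22.
Joint mode component: (α_{B}−1)/(Σα−K) = 73.74/86.22 = 0.8553.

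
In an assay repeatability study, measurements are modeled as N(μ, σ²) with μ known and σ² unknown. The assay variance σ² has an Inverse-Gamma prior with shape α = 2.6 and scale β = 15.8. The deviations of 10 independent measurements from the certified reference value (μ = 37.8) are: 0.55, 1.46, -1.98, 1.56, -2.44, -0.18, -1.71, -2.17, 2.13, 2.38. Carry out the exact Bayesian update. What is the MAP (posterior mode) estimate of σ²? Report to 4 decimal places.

3.7330

With known mean μ and an Inverse-Gamma(α, β) prior on σ², the Normal likelihood is conjugate: posterior is Inv-Gamma(α + n/2, β + Σ(xᵢ−μ)²/2).
Σ(xᵢ−μ)² = (0.55)² + (1.46)² + (-1.98)² + (1.56)² + (-2.44)² + (-0.18)² + (-1.71)² + (-2.17)² + (2.13)² + (2.38)² = 32.6084.
Posterior: Inv-Gamma(2.6 + 10/2, 15.8 + 32.6084/2) = Inv-Gamma(7.60, 32.10420).
Mode = β/(α+1) = 32.10420/8.60 = 3.7330.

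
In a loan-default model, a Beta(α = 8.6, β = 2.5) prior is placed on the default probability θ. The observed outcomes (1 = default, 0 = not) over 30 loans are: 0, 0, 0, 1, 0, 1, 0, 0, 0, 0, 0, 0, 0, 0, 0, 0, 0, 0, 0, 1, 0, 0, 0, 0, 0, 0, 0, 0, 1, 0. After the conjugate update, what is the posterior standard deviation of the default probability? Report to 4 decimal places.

0.0711

The Beta prior is conjugate to a Binomial/Bernoulli likelihood; the update adds successes to α and failures to β.
Posterior: Beta(α+k, β+n−k) = Beta(8.6+4, 2.5+26) = Beta(12.6, 28.5).
Var = αβ/((α+β)²(α+β+1)) = 12.6·28.5/(41.1²·42.1) = 0.00504951; SD = √0.00504951 = 0.0711.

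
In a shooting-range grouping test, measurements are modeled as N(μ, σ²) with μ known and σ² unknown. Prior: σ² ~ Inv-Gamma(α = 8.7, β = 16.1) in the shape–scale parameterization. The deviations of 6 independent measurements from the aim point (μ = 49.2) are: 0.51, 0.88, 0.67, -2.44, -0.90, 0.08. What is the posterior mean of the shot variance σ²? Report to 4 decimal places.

1.8903

With known mean μ and an Inverse-Gamma(α, β) prior on σ², the Normal likelihood is conjugate: posterior is Inv-Gamma(α + n/2, β + Σ(xᵢ−μ)²/2).
Σ(xᵢ−μ)² = (0.51)² + (0.88)² + (0.67)² + (-2.44)² + (-0.90)² + (0.08)² = 8.2534.
Posterior: Inv-Gamma(8.7 + 6/2, 16.1 + 8.2534/2) = Inv-Gamma(11.70, 20.22670).
E[σ²|data] = β/(α−1) = 20.22670/10.70 = 1.8903.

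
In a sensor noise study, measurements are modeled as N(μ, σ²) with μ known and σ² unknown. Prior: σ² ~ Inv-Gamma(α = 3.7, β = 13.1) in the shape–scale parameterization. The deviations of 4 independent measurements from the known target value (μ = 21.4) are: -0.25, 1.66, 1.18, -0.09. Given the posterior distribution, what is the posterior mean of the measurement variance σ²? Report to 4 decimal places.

3.2360

With known mean μ and an Inverse-Gamma(α, β) prior on σ², the Normal likelihood is conjugate: posterior is Inv-Gamma(α + n/2, β + Σ(xᵢ−μ)²/2).
Σ(xᵢ−μ)² = (-0.25)² + (1.66)² + (1.18)² + (-0.09)² = 4.2186.
Posterior: Inv-Gamma(3.7 + 4/2, 13.1 + 4.2186/2) = Inv-Gamma(5.70, 15.20930).
E[σ²|data] = β/(α−1) = 15.20930/4.70 = 3.2360.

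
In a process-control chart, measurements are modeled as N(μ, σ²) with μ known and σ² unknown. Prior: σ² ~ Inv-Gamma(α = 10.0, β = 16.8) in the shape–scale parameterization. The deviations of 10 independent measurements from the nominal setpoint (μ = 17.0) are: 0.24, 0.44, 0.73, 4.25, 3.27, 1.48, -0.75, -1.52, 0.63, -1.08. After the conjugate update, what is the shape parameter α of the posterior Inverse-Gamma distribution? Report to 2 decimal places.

With known mean μ and an Inverse-Gamma(α, β) prior on σ², the Normal likelihood is conjugate: posterior is Inv-Gamma(α + n/2, β + Σ(xᵢ−μ)²/2).
Σ(xᵢ−μ)² = (0.24)² + (0.44)² + (0.73)² + (4.25)² + (3.27)² + (1.48)² + (-0.75)² + (-1.52)² + (0.63)² + (-1.08)² = 36.1661.
Posterior: Inv-Gamma(10.0 + 10/2, 16.8 + 36.1661/2) = Inv-Gamma(15.00, 34.88305).
Posterior α = 15.00.

15.00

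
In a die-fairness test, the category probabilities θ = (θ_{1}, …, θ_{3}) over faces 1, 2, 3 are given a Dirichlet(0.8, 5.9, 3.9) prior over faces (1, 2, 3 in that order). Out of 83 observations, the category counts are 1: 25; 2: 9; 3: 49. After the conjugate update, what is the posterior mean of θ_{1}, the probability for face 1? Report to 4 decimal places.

0.2756

The Dirichlet prior is conjugate to the Multinomial likelihood: each posterior αⱼ = prior αⱼ + observed count nⱼ.
Posterior concentration: (25.8, 14.9, 52.9), total = 93.6.
E[θ_{1}|data] = α_{1}/Σα = 25.8/93.6 = 0.2756.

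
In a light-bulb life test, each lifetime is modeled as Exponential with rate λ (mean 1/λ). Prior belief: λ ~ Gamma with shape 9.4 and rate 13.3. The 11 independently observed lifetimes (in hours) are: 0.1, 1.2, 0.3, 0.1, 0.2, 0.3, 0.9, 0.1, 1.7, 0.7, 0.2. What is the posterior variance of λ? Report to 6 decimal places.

With a Gamma(shape α, rate β) prior on the exponential rate λ, the posterior after n observations with total T = Σxᵢ is Gamma(α+n, β+T).
Sum of observations T = 5.8 hours; n = 11.
Posterior: Gamma(9.4+11, 13.3+5.8) = Gamma(20.4, 19.1).
Var = α/β² = 0.055920.

0.055920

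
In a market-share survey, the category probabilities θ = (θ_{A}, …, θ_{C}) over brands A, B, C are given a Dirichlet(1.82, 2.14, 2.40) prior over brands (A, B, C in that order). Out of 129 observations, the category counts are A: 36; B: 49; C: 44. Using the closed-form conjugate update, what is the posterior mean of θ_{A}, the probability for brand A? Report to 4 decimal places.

0.2794

The Dirichlet prior is conjugate to the Multinomial likelihood: each posterior αⱼ = prior αⱼ + observed count nⱼ.
Posterior concentration: (37.82, 51.14, 46.40), total = 135.36.
E[θ_{A}|data] = α_{A}/Σα = 37.82/135.36 = 0.2794.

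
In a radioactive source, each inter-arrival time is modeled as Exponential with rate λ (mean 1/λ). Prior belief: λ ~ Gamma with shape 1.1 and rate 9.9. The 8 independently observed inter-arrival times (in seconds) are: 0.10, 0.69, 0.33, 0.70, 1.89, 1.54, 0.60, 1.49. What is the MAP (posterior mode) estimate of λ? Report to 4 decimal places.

With a Gamma(shape α, rate β) prior on the exponential rate λ, the posterior after n observations with total T = Σxᵢ is Gamma(α+n, β+T).
Sum of observations T = 7.34 seconds; n = 8.
Posterior: Gamma(1.1+8, 9.9+7.34) = Gamma(9.1, 17.24).
Mode = (α−1)/β = 0.4698.

0.4698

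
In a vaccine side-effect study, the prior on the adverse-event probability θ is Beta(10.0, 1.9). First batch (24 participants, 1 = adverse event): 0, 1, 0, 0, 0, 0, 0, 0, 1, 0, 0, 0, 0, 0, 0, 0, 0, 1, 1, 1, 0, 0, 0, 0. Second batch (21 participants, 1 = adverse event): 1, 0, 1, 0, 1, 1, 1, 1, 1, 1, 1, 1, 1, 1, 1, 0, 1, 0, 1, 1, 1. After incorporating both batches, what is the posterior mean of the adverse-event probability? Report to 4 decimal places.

0.5624

The Beta prior is conjugate to a Binomial/Bernoulli likelihood; the update adds successes to α and failures to β.
After batch 1: Beta(10.0+5, 1.9+19) = Beta(15.0, 20.9).
After batch 2: Beta(15.0+17, 20.9+4) = Beta(32.0, 24.9).
Posterior mean = α/(α+β) = 32.0/56.9 = 0.5624.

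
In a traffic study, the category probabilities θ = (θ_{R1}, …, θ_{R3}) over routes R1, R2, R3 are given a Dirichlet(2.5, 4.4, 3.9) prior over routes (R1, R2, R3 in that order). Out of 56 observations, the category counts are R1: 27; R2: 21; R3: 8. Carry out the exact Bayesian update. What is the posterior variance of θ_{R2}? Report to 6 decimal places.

0.003476

The Dirichlet prior is conjugate to the Multinomial likelihood: each posterior αⱼ = prior αⱼ + observed count nⱼ.
Posterior concentration: (29.5, 25.4, 11.9), total = 66.8.
Var[θ_j] = α_j(Σα−α_j)/((Σα)²(Σα+1)) = 25.4·41.4/(66.8²·67.8) = 0.003476.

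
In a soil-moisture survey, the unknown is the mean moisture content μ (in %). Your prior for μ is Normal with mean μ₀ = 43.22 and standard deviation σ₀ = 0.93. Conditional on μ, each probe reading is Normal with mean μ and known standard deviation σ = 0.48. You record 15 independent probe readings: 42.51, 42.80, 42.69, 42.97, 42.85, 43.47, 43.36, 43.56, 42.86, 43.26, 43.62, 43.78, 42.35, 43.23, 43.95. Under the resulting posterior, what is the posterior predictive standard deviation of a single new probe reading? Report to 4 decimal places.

0.4955

For Normal data with known variance σ², a Normal(μ₀, σ₀²) prior on μ is conjugate. Posterior precision = 1/σ₀² + n/σ²; posterior mean is the precision-weighted average of μ₀ and x̄.
σ₀² = 0.93² = 0.8649, σ² = 0.48² = 0.2304; σ² + n·σ₀² = 0.2304 + 15·0.8649 = 13.2039.
Posterior precision = 1/σ₀² + n/σ² = 1/0.8649 + 15/0.2304 = (σ² + n·σ₀²)/(σ₀²σ²) = 13.2039/(0.8649·0.2304); posterior variance σₙ² = σ₀²σ²/(σ² + n·σ₀²) = 0.8649·0.2304/13.2039 = 0.015092.
Predictive variance for one new observation = σₙ² + σ² = 0.8649·0.2304/13.2039 + 0.2304 = σ²·(σ₀² + 13.2039)/13.2039 = 0.2304·14.0688/13.2039 = 0.245492; SD = √(0.2304·14.0688/13.2039) = 0.4955.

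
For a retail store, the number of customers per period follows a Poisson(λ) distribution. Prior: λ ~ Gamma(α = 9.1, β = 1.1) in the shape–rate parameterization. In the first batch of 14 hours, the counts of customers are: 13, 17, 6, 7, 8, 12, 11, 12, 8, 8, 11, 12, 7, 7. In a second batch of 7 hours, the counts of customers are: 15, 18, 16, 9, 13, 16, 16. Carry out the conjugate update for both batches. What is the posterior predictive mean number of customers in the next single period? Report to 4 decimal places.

11.3620

With a Gamma(shape α, rate β) prior, the Poisson likelihood is conjugate: the posterior is Gamma(α + ΣXᵢ, β + n).
Batch 1: sum of counts S = 139 over n = 14 hours.
After batch 1: Gamma(α+S, β+n) = Gamma(9.1+139, 1.1+14) = Gamma(148.1, 15.1).
Batch 2: sum of counts S = 103 over n = 7 hours.
After batch 2: Gamma(α+S, β+n) = Gamma(148.1+103, 15.1+7) = Gamma(251.1, 22.1).
The predictive distribution for one future period is NegBinom with mean α/β = 11.3620.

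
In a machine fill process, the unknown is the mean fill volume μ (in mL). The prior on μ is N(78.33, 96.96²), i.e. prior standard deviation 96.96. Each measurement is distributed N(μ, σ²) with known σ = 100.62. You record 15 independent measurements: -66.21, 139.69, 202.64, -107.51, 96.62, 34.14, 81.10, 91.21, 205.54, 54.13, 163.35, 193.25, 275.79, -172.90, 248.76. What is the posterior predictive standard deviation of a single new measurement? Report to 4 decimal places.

103.7021

For Normal data with known variance σ², a Normal(μ₀, σ₀²) prior on μ is conjugate. Posterior precision = 1/σ₀² + n/σ²; posterior mean is the precision-weighted average of μ₀ and x̄.
σ₀² = 96.96² = 9401.2416, σ² = 100.62² = 10124.3844; σ² + n·σ₀² = 10124.3844 + 15·9401.2416 = 151143.0084.
Posterior precision = 1/σ₀² + n/σ² = 1/9401.2416 + 15/10124.3844 = (σ² + n·σ₀²)/(σ₀²σ²) = 151143.0084/(9401.2416·10124.3844); posterior variance σₙ² = σ₀²σ²/(σ² + n·σ₀²) = 9401.2416·10124.3844/151143.0084 = 629.746522.
Predictive variance for one new observation = σₙ² + σ² = 9401.2416·10124.3844/151143.0084 + 10124.3844 = σ²·(σ₀² + 151143.0084)/151143.0084 = 10124.3844·160544.25/151143.0084 = 10754.130922; SD = √(10124.3844·160544.25/151143.0084) = 103.7021.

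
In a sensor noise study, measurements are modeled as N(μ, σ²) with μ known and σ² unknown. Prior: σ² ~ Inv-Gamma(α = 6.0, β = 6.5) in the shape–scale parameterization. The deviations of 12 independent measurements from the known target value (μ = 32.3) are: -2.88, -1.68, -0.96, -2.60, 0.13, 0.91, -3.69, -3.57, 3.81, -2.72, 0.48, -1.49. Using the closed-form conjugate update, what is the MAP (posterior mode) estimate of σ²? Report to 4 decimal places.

With known mean μ and an Inverse-Gamma(α, β) prior on σ², the Normal likelihood is conjugate: posterior is Inv-Gamma(α + n/2, β + Σ(xᵢ−μ)²/2).
Σ(xᵢ−μ)² = (-2.88)² + (-1.68)² + (-0.96)² + (-2.60)² + (0.13)² + (0.91)² + (-3.69)² + (-3.57)² + (3.81)² + (-2.72)² + (0.48)² + (-1.49)² = 70.3694.
Posterior: Inv-Gamma(6.0 + 12/2, 6.5 + 70.3694/2) = Inv-Gamma(12.00, 41.68470).
Mode = β/(α+1) = 41.68470/13.00 = 3.2065.

3.2065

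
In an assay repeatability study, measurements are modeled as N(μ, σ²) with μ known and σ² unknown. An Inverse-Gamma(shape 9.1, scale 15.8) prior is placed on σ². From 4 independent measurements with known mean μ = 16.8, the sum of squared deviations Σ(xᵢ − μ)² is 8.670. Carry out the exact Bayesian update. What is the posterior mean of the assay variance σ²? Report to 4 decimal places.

With known mean μ and an Inverse-Gamma(α, β) prior on σ², the Normal likelihood is conjugate: posterior is Inv-Gamma(α + n/2, β + Σ(xᵢ−μ)²/2).
Posterior: Inv-Gamma(9.1 + 4/2, 15.8 + 8.670/2) = Inv-Gamma(11.10, 20.1350).
E[σ²|data] = β/(α−1) = 20.1350/10.10 = 1.9936.

1.9936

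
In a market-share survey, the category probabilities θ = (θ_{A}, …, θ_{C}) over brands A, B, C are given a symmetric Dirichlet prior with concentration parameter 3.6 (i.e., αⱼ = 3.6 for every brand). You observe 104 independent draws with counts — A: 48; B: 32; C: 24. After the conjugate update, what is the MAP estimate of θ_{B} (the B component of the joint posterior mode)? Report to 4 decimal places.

0.3095

The Dirichlet prior is conjugate to the Multinomial likelihood: each posterior αⱼ = prior αⱼ + observed count nⱼ.
Posterior concentration: (51.6, 35.6, 27.6), total = 114.8.
Joint mode component: (α_{B}−1)/(Σα−K) = 34.6/111.8 = 0.3095.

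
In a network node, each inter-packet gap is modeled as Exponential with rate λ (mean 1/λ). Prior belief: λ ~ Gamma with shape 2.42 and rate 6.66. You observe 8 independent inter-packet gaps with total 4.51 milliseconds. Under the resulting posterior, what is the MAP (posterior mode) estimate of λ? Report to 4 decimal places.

With a Gamma(shape α, rate β) prior on the exponential rate λ, the posterior after n observations with total T = Σxᵢ is Gamma(α+n, β+T).
Posterior: Gamma(2.42+8, 6.66+4.51) = Gamma(10.42, 11.17).
Mode = (α−1)/β = 0.8433.

0.8433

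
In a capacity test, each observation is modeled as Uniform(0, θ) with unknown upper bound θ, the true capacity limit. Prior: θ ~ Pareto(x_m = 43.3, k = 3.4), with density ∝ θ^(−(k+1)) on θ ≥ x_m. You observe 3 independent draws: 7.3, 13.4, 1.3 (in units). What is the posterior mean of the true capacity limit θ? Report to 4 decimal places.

51.3185

A Pareto(scale x_m, shape k) prior on the upper bound θ of Uniform(0, θ) is conjugate: posterior is Pareto(max(x_m, max xᵢ), k + n).
Sample maximum = 13.4; prior scale x_m = 43.3 → posterior scale = max = 43.3.
Posterior shape = 3.4 + 3 = 6.4.
E[θ|data] = k·x_m/(k−1) = 6.4·43.3/5.4 = 51.3185.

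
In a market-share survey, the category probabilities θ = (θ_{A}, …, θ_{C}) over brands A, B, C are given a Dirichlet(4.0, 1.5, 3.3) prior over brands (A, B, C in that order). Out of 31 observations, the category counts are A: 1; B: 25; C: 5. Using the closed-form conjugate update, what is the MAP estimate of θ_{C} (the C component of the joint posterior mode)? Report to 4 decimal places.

0.1984

The Dirichlet prior is conjugate to the Multinomial likelihood: each posterior αⱼ = prior αⱼ + observed count nⱼ.
Posterior concentration: (5.0, 26.5, 8.3), total = 39.8.
Joint mode component: (α_{C}−1)/(Σα−K) = 7.3/36.8 = 0.1984.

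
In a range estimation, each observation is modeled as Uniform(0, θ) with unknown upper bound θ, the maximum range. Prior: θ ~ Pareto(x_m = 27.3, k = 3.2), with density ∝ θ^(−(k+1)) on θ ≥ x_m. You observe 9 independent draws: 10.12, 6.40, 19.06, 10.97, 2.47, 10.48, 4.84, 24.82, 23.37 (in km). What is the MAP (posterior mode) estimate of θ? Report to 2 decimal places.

A Pareto(scale x_m, shape k) prior on the upper bound θ of Uniform(0, θ) is conjugate: posterior is Pareto(max(x_m, max xᵢ), k + n).
Sample maximum = 24.82; prior scale x_m = 27.3 → posterior scale = max = 27.30.
Posterior shape = 3.2 + 9 = 12.2.
The Pareto density is decreasing on [x_m, ∞), so the mode is x_m = 27.30.

27.30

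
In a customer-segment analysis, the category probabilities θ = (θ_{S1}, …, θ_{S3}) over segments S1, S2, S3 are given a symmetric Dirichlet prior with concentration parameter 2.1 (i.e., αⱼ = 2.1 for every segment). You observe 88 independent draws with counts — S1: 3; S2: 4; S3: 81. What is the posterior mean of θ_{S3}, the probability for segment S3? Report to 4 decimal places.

0.8812

The Dirichlet prior is conjugate to the Multinomial likelihood: each posterior αⱼ = prior αⱼ + observed count nⱼ.
Posterior concentration: (5.1, 6.1, 83.1), total = 94.3.
E[θ_{S3}|data] = α_{S3}/Σα = 83.1/94.3 = 0.8812.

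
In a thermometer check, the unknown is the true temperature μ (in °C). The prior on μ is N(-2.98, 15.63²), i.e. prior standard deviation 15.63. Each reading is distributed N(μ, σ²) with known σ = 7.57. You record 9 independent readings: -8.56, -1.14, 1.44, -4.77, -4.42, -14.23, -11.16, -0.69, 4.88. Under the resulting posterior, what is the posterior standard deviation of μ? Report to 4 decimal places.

For Normal data with known variance σ², a Normal(μ₀, σ₀²) prior on μ is conjugate. Posterior precision = 1/σ₀² + n/σ²; posterior mean is the precision-weighted average of μ₀ and x̄.
σ₀² = 15.63² = 244.2969, σ² = 7.57² = 57.3049; σ² + n·σ₀² = 57.3049 + 9·244.2969 = 2255.977.
Posterior precision = 1/σ₀² + n/σ² = 1/244.2969 + 9/57.3049 = (σ² + n·σ₀²)/(σ₀²σ²) = 2255.977/(244.2969·57.3049); posterior variance σₙ² = σ₀²σ²/(σ² + n·σ₀²) = 244.2969·57.3049/2255.977 = 6.205475.
Posterior SD = √σₙ² = √(244.2969·57.3049/2255.977) = 2.4911.

2.4911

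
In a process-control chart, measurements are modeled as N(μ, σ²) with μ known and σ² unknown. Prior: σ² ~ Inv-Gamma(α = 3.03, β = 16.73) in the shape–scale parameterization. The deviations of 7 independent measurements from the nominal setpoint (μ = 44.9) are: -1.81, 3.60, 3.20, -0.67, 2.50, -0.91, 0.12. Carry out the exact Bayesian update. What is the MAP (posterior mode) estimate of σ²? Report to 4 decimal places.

With known mean μ and an Inverse-Gamma(α, β) prior on σ², the Normal likelihood is conjugate: posterior is Inv-Gamma(α + n/2, β + Σ(xᵢ−μ)²/2).
Σ(xᵢ−μ)² = (-1.81)² + (3.60)² + (3.20)² + (-0.67)² + (2.50)² + (-0.91)² + (0.12)² = 34.0175.
Posterior: Inv-Gamma(3.03 + 7/2, 16.73 + 34.0175/2) = Inv-Gamma(6.53, 33.73875).
Mode = β/(α+1) = 33.73875/7.53 = 4.4806.

4.4806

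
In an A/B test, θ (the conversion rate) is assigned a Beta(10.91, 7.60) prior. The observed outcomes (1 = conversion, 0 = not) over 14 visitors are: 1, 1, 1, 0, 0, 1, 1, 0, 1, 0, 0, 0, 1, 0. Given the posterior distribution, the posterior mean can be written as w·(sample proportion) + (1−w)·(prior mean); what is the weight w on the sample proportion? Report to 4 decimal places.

0.4306

The Beta prior is conjugate to a Binomial/Bernoulli likelihood; the update adds successes to α and failures to β.
Posterior mean = (α₀+k)/(α₀+β₀+n) = [n/(α₀+β₀+n)]·(k/n) + [(α₀+β₀)/(α₀+β₀+n)]·α₀/(α₀+β₀), so only n and the prior enter the weight.
The weight on the data is w = n/(α₀+β₀+n) = 14/(10.91+7.60+14) = 14/32.51 = 0.4306.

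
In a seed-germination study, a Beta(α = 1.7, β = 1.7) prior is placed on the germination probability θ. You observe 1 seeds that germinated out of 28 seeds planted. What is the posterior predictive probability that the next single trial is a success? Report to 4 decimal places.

The Beta prior is conjugate to a Binomial/Bernoulli likelihood; the update adds successes to α and failures to β.
Posterior: Beta(α+k, β+n−k) = Beta(1.7+1, 1.7+27) = Beta(2.7, 28.7).
For a single future Bernoulli trial, P(success | data) = α/(α+β) = 0.0860.

0.0860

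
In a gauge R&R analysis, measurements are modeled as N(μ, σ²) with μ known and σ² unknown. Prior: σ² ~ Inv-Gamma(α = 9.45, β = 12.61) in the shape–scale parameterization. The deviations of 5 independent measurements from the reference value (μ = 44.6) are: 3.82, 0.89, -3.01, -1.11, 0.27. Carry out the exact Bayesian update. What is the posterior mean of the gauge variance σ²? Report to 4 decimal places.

2.3274

With known mean μ and an Inverse-Gamma(α, β) prior on σ², the Normal likelihood is conjugate: posterior is Inv-Gamma(α + n/2, β + Σ(xᵢ−μ)²/2).
Σ(xᵢ−μ)² = (3.82)² + (0.89)² + (-3.01)² + (-1.11)² + (0.27)² = 25.7496.
Posterior: Inv-Gamma(9.45 + 5/2, 12.61 + 25.7496/2) = Inv-Gamma(11.95, 25.48480).
E[σ²|data] = β/(α−1) = 25.48480/10.95 = 2.3274.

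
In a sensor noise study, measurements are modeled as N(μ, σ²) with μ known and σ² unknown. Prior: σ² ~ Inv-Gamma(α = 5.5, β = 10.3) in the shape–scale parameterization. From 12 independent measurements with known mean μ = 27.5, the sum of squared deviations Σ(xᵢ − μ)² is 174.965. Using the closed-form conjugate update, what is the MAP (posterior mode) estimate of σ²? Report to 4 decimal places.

With known mean μ and an Inverse-Gamma(α, β) prior on σ², the Normal likelihood is conjugate: posterior is Inv-Gamma(α + n/2, β + Σ(xᵢ−μ)²/2).
Posterior: Inv-Gamma(5.5 + 12/2, 10.3 + 174.965/2) = Inv-Gamma(11.50, 97.7825).
Mode = β/(α+1) = 97.7825/12.50 = 7.8226.

7.8226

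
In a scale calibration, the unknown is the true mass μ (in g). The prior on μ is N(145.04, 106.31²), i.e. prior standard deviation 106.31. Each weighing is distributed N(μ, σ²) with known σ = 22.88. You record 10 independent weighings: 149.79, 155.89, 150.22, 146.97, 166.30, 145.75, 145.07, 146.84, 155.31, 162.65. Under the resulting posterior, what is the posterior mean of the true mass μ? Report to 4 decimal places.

For Normal data with known variance σ², a Normal(μ₀, σ₀²) prior on μ is conjugate. Posterior precision = 1/σ₀² + n/σ²; posterior mean is the precision-weighted average of μ₀ and x̄.
Σxᵢ = 149.79 + 155.89 + 150.22 + 146.97 + 166.30 + 145.75 + 145.07 + 146.84 + 155.31 + 162.65 = 1524.79, so n·x̄ = 1524.79.
σ₀² = 106.31² = 11301.8161, σ² = 22.88² = 523.4944; σ² + n·σ₀² = 523.4944 + 10·11301.8161 = 113541.6554.
Posterior mean = (μ₀/σ₀² + n·x̄/σ²)/(1/σ₀² + n/σ²) = (σ²·μ₀ + σ₀²·n·x̄)/(σ² + n·σ₀²) = (523.4944·145.04 + 11301.8161·1524.79)/113541.6554 = 17308823.798895/113541.6554 = 152.4447.

152.4447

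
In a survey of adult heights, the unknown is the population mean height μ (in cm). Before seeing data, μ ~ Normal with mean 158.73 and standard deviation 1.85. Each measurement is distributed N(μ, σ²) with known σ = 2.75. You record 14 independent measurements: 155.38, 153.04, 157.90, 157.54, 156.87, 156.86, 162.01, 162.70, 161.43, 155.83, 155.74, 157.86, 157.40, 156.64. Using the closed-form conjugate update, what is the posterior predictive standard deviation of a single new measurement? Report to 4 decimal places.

For Normal data with known variance σ², a Normal(μ₀, σ₀²) prior on μ is conjugate. Posterior precision = 1/σ₀² + n/σ²; posterior mean is the precision-weighted average of μ₀ and x̄.
σ₀² = 1.85² = 3.4225, σ² = 2.75² = 7.5625; σ² + n·σ₀² = 7.5625 + 14·3.4225 = 55.4775.
Posterior precision = 1/σ₀² + n/σ² = 1/3.4225 + 14/7.5625 = (σ² + n·σ₀²)/(σ₀²σ²) = 55.4775/(3.4225·7.5625); posterior variance σₙ² = σ₀²σ²/(σ² + n·σ₀²) = 3.4225·7.5625/55.4775 = 0.466543.
Predictive variance for one new observation = σₙ² + σ² = 3.4225·7.5625/55.4775 + 7.5625 = σ²·(σ₀² + 55.4775)/55.4775 = 7.5625·58.9/55.4775 = 8.029043; SD = √(7.5625·58.9/55.4775) = 2.8336.

2.8336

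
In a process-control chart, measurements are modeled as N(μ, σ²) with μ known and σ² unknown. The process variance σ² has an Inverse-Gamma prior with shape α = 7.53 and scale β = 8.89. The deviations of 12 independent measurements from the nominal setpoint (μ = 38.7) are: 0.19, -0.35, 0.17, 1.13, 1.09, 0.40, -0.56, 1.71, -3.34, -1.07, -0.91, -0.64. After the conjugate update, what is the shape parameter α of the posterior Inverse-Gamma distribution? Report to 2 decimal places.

13.53

With known mean μ and an Inverse-Gamma(α, β) prior on σ², the Normal likelihood is conjugate: posterior is Inv-Gamma(α + n/2, β + Σ(xᵢ−μ)²/2).
Σ(xᵢ−μ)² = (0.19)² + (-0.35)² + (0.17)² + (1.13)² + (1.09)² + (0.40)² + (-0.56)² + (1.71)² + (-3.34)² + (-1.07)² + (-0.91)² + (-0.64)² = 19.5884.
Posterior: Inv-Gamma(7.53 + 12/2, 8.89 + 19.5884/2) = Inv-Gamma(13.53, 18.68420).
Posterior α = 13.53.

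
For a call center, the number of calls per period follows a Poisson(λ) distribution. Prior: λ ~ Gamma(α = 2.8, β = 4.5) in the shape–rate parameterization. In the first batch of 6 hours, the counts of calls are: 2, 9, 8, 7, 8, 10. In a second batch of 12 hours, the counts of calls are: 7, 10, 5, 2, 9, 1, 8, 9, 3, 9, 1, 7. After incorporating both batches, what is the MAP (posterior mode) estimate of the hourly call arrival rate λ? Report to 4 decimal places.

With a Gamma(shape α, rate β) prior, the Poisson likelihood is conjugate: the posterior is Gamma(α + ΣXᵢ, β + n).
Batch 1: sum of counts S = 44 over n = 6 hours.
After batch 1: Gamma(α+S, β+n) = Gamma(2.8+44, 4.5+6) = Gamma(46.8, 10.5).
Batch 2: sum of counts S = 71 over n = 12 hours.
After batch 2: Gamma(α+S, β+n) = Gamma(46.8+71, 10.5+12) = Gamma(117.8, 22.5).
Mode of Gamma(α,β) for α≥1 is (α−1)/β = 116.8/22.5 = 5.1911.

5.1911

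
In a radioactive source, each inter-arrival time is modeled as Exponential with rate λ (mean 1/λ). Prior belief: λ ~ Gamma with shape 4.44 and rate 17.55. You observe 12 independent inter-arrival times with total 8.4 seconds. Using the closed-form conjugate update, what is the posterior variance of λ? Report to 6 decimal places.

With a Gamma(shape α, rate β) prior on the exponential rate λ, the posterior after n observations with total T = Σxᵢ is Gamma(α+n, β+T).
Posterior: Gamma(4.44+12, 17.55+8.4) = Gamma(16.44, 25.95).
Var = α/β² = 0.024413.

0.024413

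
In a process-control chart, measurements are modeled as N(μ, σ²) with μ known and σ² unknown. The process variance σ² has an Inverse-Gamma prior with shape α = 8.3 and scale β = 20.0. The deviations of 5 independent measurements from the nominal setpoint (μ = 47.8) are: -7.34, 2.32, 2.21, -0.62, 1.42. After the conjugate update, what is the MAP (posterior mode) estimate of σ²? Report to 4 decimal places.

With known mean μ and an Inverse-Gamma(α, β) prior on σ², the Normal likelihood is conjugate: posterior is Inv-Gamma(α + n/2, β + Σ(xᵢ−μ)²/2).
Σ(xᵢ−μ)² = (-7.34)² + (2.32)² + (2.21)² + (-0.62)² + (1.42)² = 66.5429.
Posterior: Inv-Gamma(8.3 + 5/2, 20.0 + 66.5429/2) = Inv-Gamma(10.80, 53.27145).
Mode = β/(α+1) = 53.27145/11.80 = 4.5145.

4.5145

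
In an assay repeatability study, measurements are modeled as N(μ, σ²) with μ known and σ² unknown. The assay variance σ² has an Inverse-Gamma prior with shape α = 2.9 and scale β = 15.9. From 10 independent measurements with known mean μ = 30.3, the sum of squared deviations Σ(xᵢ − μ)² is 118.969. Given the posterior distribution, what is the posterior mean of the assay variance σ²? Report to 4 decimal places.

10.9253

With known mean μ and an Inverse-Gamma(α, β) prior on σ², the Normal likelihood is conjugate: posterior is Inv-Gamma(α + n/2, β + Σ(xᵢ−μ)²/2).
Posterior: Inv-Gamma(2.9 + 10/2, 15.9 + 118.969/2) = Inv-Gamma(7.90, 75.3845).
E[σ²|data] = β/(α−1) = 75.3845/6.90 = 10.9253.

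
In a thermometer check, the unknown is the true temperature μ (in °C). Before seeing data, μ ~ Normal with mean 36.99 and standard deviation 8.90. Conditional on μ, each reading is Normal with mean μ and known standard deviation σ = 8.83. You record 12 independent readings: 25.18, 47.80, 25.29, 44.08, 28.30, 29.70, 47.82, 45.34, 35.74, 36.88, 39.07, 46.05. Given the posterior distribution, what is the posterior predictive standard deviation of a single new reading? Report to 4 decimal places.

For Normal data with known variance σ², a Normal(μ₀, σ₀²) prior on μ is conjugate. Posterior precision = 1/σ₀² + n/σ²; posterior mean is the precision-weighted average of μ₀ and x̄.
σ₀² = 8.90² = 79.21, σ² = 8.83² = 77.9689; σ² + n·σ₀² = 77.9689 + 12·79.21 = 1028.4889.
Posterior precision = 1/σ₀² + n/σ² = 1/79.21 + 12/77.9689 = (σ² + n·σ₀²)/(σ₀²σ²) = 1028.4889/(79.21·77.9689); posterior variance σₙ² = σ₀²σ²/(σ² + n·σ₀²) = 79.21·77.9689/1028.4889 = 6.004845.
Predictive variance for one new observation = σₙ² + σ² = 79.21·77.9689/1028.4889 + 77.9689 = σ²·(σ₀² + 1028.4889)/1028.4889 = 77.9689·1107.6989/1028.4889 = 83.973745; SD = √(77.9689·1107.6989/1028.4889) = 9.1637.

9.1637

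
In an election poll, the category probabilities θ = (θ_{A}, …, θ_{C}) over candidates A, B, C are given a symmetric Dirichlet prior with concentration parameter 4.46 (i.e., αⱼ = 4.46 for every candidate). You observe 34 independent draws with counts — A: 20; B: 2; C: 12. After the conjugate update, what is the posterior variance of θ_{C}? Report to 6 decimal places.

The Dirichlet prior is conjugate to the Multinomial likelihood: each posterior αⱼ = prior αⱼ + observed count nⱼ.
Posterior concentration: (24.46, 6.46, 16.46), total = 47.38.
Var[θ_j] = α_j(Σα−α_j)/((Σα)²(Σα+1)) = 16.46·30.92/(47.38²·48.38) = 0.004686.

0.004686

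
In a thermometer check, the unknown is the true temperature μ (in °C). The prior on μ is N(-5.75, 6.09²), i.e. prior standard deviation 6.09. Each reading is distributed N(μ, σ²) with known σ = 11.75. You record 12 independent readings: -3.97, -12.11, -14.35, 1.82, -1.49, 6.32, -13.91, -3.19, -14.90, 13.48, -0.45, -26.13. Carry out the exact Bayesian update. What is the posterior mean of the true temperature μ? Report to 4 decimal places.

For Normal data with known variance σ², a Normal(μ₀, σ₀²) prior on μ is conjugate. Posterior precision = 1/σ₀² + n/σ²; posterior mean is the precision-weighted average of μ₀ and x̄.
Σxᵢ = (-3.97) + (-12.11) + (-14.35) + 1.82 + (-1.49) + 6.32 + (-13.91) + (-3.19) + (-14.90) + 13.48 + (-0.45) + (-26.13) = -68.88, so n·x̄ = -68.88.
σ₀² = 6.09² = 37.0881, σ² = 11.75² = 138.0625; σ² + n·σ₀² = 138.0625 + 12·37.0881 = 583.1197.
Posterior mean = (μ₀/σ₀² + n·x̄/σ²)/(1/σ₀² + n/σ²) = (σ²·μ₀ + σ₀²·n·x̄)/(σ² + n·σ₀²) = (138.0625·(-5.75) + 37.0881·(-68.88))/583.1197 = -3348.487703/583.1197 = -5.7424.

-5.7424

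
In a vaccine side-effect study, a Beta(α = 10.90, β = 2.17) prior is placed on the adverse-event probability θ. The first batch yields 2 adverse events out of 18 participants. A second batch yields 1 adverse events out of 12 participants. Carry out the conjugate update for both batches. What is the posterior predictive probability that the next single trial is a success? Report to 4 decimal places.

0.3227

The Beta prior is conjugate to a Binomial/Bernoulli likelihood; the update adds successes to α and failures to β.
After batch 1: Beta(10.90+2, 2.17+16) = Beta(12.90, 18.17).
After batch 2: Beta(12.90+1, 18.17+11) = Beta(13.90, 29.17).
For a single future Bernoulli trial, P(success | data) = α/(α+β) = 0.3227.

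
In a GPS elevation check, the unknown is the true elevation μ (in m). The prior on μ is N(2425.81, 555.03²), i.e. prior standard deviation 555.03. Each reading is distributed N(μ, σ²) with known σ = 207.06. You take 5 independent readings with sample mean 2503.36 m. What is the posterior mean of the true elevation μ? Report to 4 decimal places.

2501.2599

For Normal data with known variance σ², a Normal(μ₀, σ₀²) prior on μ is conjugate. Posterior precision = 1/σ₀² + n/σ²; posterior mean is the precision-weighted average of μ₀ and x̄.
n·x̄ = 5·2503.36 = 12516.8.
σ₀² = 555.03² = 308058.3009, σ² = 207.06² = 42873.8436; σ² + n·σ₀² = 42873.8436 + 5·308058.3009 = 1583165.3481.
Posterior mean = (μ₀/σ₀² + n·x̄/σ²)/(1/σ₀² + n/σ²) = (σ²·μ₀ + σ₀²·n·x̄)/(σ² + n·σ₀²) = (42873.8436·2425.81 + 308058.3009·12516.8)/1583165.3481 = 3959907939.248436/1583165.3481 = 2501.2599.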